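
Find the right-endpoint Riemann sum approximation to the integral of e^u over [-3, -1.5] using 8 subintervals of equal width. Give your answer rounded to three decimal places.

0.190

Δu = (-1.5 − (-3))/8 = 0.1875.
Right endpoints: -2.8125, -2.625, -2.4375, -2.25, -2.0625, -1.875, -1.6875, -1.5.
f(-2.8125) ≈ 0.060, f(-2.625) ≈ 0.072, f(-2.4375) ≈ 0.087, f(-2.25) ≈ 0.105, f(-2.0625) ≈ 0.127, f(-1.875) ≈ 0.153, f(-1.6875) ≈ 0.185, f(-1.5) ≈ 0.223.
Sum = Δu · [f(-2.8125) + f(-2.625) + f(-2.4375) + ...].
Sum ≈ 0.190.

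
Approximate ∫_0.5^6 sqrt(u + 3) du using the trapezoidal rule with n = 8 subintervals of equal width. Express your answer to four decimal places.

13.6308

Δu = (6 − 0.5)/8 = 0.6875.
f(0.5) ≈ 1.8708, f(1.1875) ≈ 2.0463, f(1.875) ≈ 2.2079, f(2.5625) ≈ 2.3585, f(3.25) ≈ 2.5000, f(3.9375) ≈ 2.6339, f(4.625) ≈ 2.7613, f(5.3125) ≈ 2.8831, f(6) ≈ 3.0000.
T_8 = (Δu/2)·[f(u_0) + 2f(u_1) + ... + 2f(u_{7}) + f(u_8)].
Sum ≈ 13.6308.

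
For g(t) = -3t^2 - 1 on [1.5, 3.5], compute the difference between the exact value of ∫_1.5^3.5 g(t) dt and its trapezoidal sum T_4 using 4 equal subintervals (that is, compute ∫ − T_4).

Exact integral: ∫_1.5^3.5 g(t) dt = -41.5.
T_4 = -41.75.
Error = -41.5 − (-41.75) = 0.25.

0.25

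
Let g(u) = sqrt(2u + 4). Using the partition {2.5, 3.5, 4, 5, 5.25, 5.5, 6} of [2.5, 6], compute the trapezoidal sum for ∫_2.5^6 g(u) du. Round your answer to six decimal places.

Subinterval widths: 1, 0.5, 1, 0.25, 0.25, 0.5.
g(2.5) ≈ 3.000000, g(3.5) ≈ 3.316625, g(4) ≈ 3.464102, g(5) ≈ 3.741657, g(5.25) ≈ 3.807887, g(5.5) ≈ 3.872983, g(6) ≈ 4.000000.
On each subinterval the trapezoid contributes (Δu_i/2)·[g(u_{i-1}) + g(u_i)].
Sum ≈ 12.328421.

12.328421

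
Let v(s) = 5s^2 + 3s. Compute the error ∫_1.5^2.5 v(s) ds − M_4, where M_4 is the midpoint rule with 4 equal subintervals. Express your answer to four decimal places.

Exact integral: ∫_1.5^2.5 v(s) ds ≈ 26.416667.
M_4 = 26.390625.
Error ≈ 26.416667 − 26.390625 ≈ 0.0260.

0.0260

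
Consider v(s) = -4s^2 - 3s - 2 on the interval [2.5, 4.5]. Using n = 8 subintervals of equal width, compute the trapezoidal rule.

-125.75

Δs = (4.5 − 2.5)/8 = 0.25.
v(2.5) = -34.5, v(2.75) = -40.5, v(3) = -47, v(3.25) = -54, v(3.5) = -61.5, v(3.75) = -69.5, v(4) = -78, v(4.25) = -87, v(4.5) = -96.5.
T_8 = (Δs/2)·[v(s_0) + 2v(s_1) + ... + 2v(s_{7}) + v(s_8)].
Sum = -125.75.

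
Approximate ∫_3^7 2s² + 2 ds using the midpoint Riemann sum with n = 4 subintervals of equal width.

218

Δs = (7 − 3)/4 = 1.
Midpoints: 3.5, 4.5, 5.5, 6.5.
f(3.5) = 26.5, f(4.5) = 42.5, f(5.5) = 62.5, f(6.5) = 86.5.
Sum = Δs · [f(3.5) + f(4.5) + f(5.5) + f(6.5)].
Sum = 218.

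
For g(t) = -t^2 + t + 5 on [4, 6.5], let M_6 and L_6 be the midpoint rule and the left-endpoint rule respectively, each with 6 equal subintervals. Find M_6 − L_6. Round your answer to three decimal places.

-4.839

M_6 ≈ -44.54716.
L_6 ≈ -39.70775.
M_6 − L_6 ≈ -4.839.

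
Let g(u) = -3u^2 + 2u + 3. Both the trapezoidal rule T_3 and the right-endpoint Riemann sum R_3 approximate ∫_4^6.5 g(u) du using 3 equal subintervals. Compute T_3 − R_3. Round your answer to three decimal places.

T_3 ≈ -177.74306.
R_3 ≈ -208.47222.
T_3 − R_3 ≈ 30.729.

30.729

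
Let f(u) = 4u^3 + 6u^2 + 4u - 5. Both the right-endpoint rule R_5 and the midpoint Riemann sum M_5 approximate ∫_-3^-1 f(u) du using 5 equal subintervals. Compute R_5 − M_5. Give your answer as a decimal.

R_5 = -42.16.
M_5 = -53.52.
R_5 − M_5 = 11.36.

11.36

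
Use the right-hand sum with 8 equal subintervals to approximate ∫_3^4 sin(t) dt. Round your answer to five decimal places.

Δt = (4 − 3)/8 = 0.125.
Right endpoints: 3.125, 3.25, 3.375, 3.5, 3.625, 3.75, 3.875, 4.
f(3.125) ≈ 0.01659, f(3.25) ≈ -0.10820, f(3.375) ≈ -0.23129, f(3.5) ≈ -0.35078, f(3.625) ≈ -0.46480, f(3.75) ≈ -0.57156, f(3.875) ≈ -0.66940, f(4) ≈ -0.75680.
Sum = Δt · [f(3.125) + f(3.25) + f(3.375) + ...].
Sum ≈ -0.39203.

-0.39203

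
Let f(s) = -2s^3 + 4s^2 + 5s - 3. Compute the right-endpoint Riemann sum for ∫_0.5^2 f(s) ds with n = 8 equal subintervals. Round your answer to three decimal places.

8.008

Δs = (2 − 0.5)/8 = 0.1875.
Right endpoints: 0.6875, 0.875, 1.0625, 1.25, 1.4375, 1.625, 1.8125, 2.
f(0.6875) = 3437/2048, f(0.875) = 3.09765625, f(1.0625) = 9071/2048, f(1.25) = 5.59375, f(1.4375) = 13337/2048, f(1.625) = 7.10546875, f(1.8125) = 14939/2048, f(2) = 7.
Sum = Δs · [f(0.6875) + f(0.875) + f(1.0625) + ...].
Sum ≈ 8.008.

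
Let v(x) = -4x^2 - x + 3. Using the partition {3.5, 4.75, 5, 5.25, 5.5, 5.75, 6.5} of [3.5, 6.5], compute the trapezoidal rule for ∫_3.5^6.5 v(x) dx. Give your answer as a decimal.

-316.625

Subinterval widths: 1.25, 0.25, 0.25, 0.25, 0.25, 0.75.
v(3.5) = -49.5, v(4.75) = -92, v(5) = -102, v(5.25) = -112.5, v(5.5) = -123.5, v(5.75) = -135, v(6.5) = -172.5.
On each subinterval the trapezoid contributes (Δx_i/2)·[v(x_{i-1}) + v(x_i)].
Sum = -316.625.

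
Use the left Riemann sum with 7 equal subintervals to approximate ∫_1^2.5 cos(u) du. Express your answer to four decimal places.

-0.0983

Δu = (2.5 − 1)/7 = 3/14.
Left endpoints: 1, 17/14, 10/7, 23/14, 13/7, 29/14, 16/7.
f(1) ≈ 0.5403, f(17/14) ≈ 0.3490, f(10/7) ≈ 0.1417, f(23/14) ≈ -0.0720, f(13/7) ≈ -0.2824, f(29/14) ≈ -0.4800, f(16/7) ≈ -0.6556.
Sum = Δu · [f(1) + f(17/14) + f(10/7) + ...].
Sum ≈ -0.0983.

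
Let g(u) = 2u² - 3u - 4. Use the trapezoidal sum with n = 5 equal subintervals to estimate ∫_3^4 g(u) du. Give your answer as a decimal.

10.18

Δu = (4 − 3)/5 = 0.2.
g(3) = 5, g(3.2) = 6.88, g(3.4) = 8.92, g(3.6) = 11.12, g(3.8) = 13.48, g(4) = 16.
T_5 = (Δu/2)·[g(u_0) + 2g(u_1) + ... + 2g(u_{4}) + g(u_5)].
Sum = 10.18.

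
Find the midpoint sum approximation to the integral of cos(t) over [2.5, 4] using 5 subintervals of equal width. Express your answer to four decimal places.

-1.3604

Δt = (4 − 2.5)/5 = 0.3.
Midpoints: 2.65, 2.95, 3.25, 3.55, 3.85.
f(2.65) ≈ -0.8816, f(2.95) ≈ -0.9817, f(3.25) ≈ -0.9941, f(3.55) ≈ -0.9178, f(3.85) ≈ -0.7594.
Sum = Δt · [f(2.65) + f(2.95) + f(3.25) + f(3.55) + f(3.85)].
Sum ≈ -1.3604.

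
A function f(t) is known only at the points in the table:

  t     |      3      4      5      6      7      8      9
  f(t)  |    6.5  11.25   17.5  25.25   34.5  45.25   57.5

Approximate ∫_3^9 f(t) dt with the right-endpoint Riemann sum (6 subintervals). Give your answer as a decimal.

191.25

Δt = 1.
Sum = 1·[11.25 + 17.5 + 25.25 + 34.5 + 45.25 + 57.5] = 191.25.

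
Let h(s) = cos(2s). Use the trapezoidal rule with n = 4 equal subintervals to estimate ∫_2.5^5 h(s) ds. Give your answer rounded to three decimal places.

Δs = (5 − 2.5)/4 = 0.625.
h(2.5) ≈ 0.284, h(3.125) ≈ 0.999, h(3.75) ≈ 0.347, h(4.375) ≈ -0.781, h(5) ≈ -0.839.
T_4 = (Δs/2)·[h(s_0) + 2h(s_1) + 2h(s_2) + 2h(s_3) + h(s_4)].
Sum ≈ 0.180.

0.180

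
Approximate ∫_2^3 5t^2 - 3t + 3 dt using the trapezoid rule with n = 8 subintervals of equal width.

27.1796875

Δt = (3 − 2)/8 = 0.125.
f(2) = 17, f(2.125) = 19.203125, f(2.25) = 21.5625, f(2.375) = 24.078125, f(2.5) = 26.75, f(2.625) = 29.578125, f(2.75) = 32.5625, f(2.875) = 35.703125, f(3) = 39.
T_8 = (Δt/2)·[f(t_0) + 2f(t_1) + ... + 2f(t_{7}) + f(t_8)].
Sum = 27.1796875.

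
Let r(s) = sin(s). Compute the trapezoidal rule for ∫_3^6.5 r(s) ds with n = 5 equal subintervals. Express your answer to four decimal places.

-1.8856

Δs = (6.5 − 3)/5 = 0.7.
r(3) ≈ 0.1411, r(3.7) ≈ -0.5298, r(4.4) ≈ -0.9516, r(5.1) ≈ -0.9258, r(5.8) ≈ -0.4646, r(6.5) ≈ 0.2151.
T_5 = (Δs/2)·[r(s_0) + 2r(s_1) + ... + 2r(s_{4}) + r(s_5)].
Sum ≈ -1.8856.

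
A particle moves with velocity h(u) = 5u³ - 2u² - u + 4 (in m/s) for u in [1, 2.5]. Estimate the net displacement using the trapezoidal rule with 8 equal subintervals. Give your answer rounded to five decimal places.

Δu = (2.5 − 1)/8 = 0.1875.
h(1) = 6, h(1.1875) = 34263/4096, h(1.375) = 6063/512, h(1.5625) = 68109/4096, h(1.75) = 22.921875, h(1.9375) = 126651/4096, h(2.125) = 20901/512, h(2.3125) = 216369/4096, h(2.5) = 67.125.
T_8 = (Δu/2)·[h(u_0) + 2h(u_1) + ... + 2h(u_{7}) + h(u_8)].
Sum ≈ 41.41626.

41.41626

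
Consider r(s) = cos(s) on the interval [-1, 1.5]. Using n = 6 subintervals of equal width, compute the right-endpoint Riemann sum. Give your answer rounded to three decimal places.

1.714

Δs = (1.5 − (-1))/6 = 5/12.
Right endpoints: -7/12, -1/6, 0.25, 2/3, 13/12, 1.5.
r(-7/12) ≈ 0.835, r(-1/6) ≈ 0.986, r(0.25) ≈ 0.969, r(2/3) ≈ 0.786, r(13/12) ≈ 0.468, r(1.5) ≈ 0.071.
Sum = Δs · [r(-7/12) + r(-1/6) + r(0.25) + ...].
Sum ≈ 1.714.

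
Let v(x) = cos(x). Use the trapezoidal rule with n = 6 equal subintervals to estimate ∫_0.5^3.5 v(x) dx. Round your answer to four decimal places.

-0.8128

Δx = (3.5 − 0.5)/6 = 0.5.
v(0.5) ≈ 0.8776, v(1) ≈ 0.5403, v(1.5) ≈ 0.0707, v(2) ≈ -0.4161, v(2.5) ≈ -0.8011, v(3) ≈ -0.9900, v(3.5) ≈ -0.9365.
T_6 = (Δx/2)·[v(x_0) + 2v(x_1) + ... + 2v(x_{5}) + v(x_6)].
Sum ≈ -0.8128.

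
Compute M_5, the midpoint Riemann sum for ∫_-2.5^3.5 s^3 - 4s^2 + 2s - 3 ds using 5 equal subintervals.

-60.45

Δs = (3.5 − (-2.5))/5 = 1.2.
Midpoints: -1.9, -0.7, 0.5, 1.7, 2.9.
f(-1.9) = -28.099, f(-0.7) = -6.703, f(0.5) = -2.875, f(1.7) = -6.247, f(2.9) = -6.451.
Sum = Δs · [f(-1.9) + f(-0.7) + f(0.5) + f(1.7) + f(2.9)].
Sum = -60.45.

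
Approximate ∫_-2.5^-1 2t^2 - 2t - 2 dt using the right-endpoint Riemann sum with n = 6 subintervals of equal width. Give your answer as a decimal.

Δt = (-1 − (-2.5))/6 = 0.25.
Right endpoints: -2.25, -2, -1.75, -1.5, -1.25, -1.
f(-2.25) = 12.625, f(-2) = 10, f(-1.75) = 7.625, f(-1.5) = 5.5, f(-1.25) = 3.625, f(-1) = 2.
Sum = Δt · [f(-2.25) + f(-2) + f(-1.75) + ...].
Sum = 10.34375.

10.34375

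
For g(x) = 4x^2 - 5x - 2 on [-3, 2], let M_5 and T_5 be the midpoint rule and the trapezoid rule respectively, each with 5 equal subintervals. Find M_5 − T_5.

-5

M_5 = 47.5.
T_5 = 52.5.
M_5 − T_5 = -5.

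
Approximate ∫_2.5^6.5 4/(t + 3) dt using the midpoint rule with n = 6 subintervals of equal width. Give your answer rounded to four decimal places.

Δt = (6.5 − 2.5)/6 = 2/3.
Midpoints: 17/6, 3.5, 25/6, 29/6, 5.5, 37/6.
f(17/6) = 24/35, f(3.5) = 8/13, f(25/6) = 24/43, f(29/6) = 24/47, f(5.5) = 8/17, f(37/6) = 24/55.
Sum = Δt · [f(17/6) + f(3.5) + f(25/6) + ...].
Sum ≈ 2.1846.

2.1846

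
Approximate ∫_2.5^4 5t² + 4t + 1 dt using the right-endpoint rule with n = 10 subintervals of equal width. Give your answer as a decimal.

105.759375

Δt = (4 − 2.5)/10 = 0.15.
Right endpoints: 2.65, 2.8, 2.95, 3.1, 3.25, 3.4, 3.55, 3.7, 3.85, 4.
f(2.65) = 46.7125, f(2.8) = 51.4, f(2.95) = 56.3125, f(3.1) = 61.45, f(3.25) = 66.8125, f(3.4) = 72.4, f(3.55) = 78.2125, f(3.7) = 84.25, f(3.85) = 90.5125, f(4) = 97.
Sum = Δt · [f(2.65) + f(2.8) + f(2.95) + ...].
Sum = 105.759375.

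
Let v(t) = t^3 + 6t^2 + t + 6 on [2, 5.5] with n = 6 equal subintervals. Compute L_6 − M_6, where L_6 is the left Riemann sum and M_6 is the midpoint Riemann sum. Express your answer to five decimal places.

L_6 ≈ 485.9136285.
M_6 ≈ 573.9286024.
L_6 − M_6 ≈ -88.01497.

-88.01497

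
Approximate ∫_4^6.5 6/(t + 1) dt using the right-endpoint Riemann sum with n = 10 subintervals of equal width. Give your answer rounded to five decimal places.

Δt = (6.5 − 4)/10 = 0.25.
Right endpoints: 4.25, 4.5, 4.75, 5, 5.25, 5.5, 5.75, 6, 6.25, 6.5.
f(4.25) = 8/7, f(4.5) = 12/11, f(4.75) = 24/23, f(5) = 1, f(5.25) = 0.96, f(5.5) = 12/13, f(5.75) = 8/9, f(6) = 6/7, f(6.25) = 24/29, f(6.5) = 0.8.
Sum = Δt · [f(4.25) + f(4.5) + f(4.75) + ...].
Sum ≈ 2.38348.

2.38348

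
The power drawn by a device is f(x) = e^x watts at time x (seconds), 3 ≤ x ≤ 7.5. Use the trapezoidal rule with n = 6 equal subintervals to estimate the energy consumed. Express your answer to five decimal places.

Δx = (7.5 − 3)/6 = 0.75.
f(3) ≈ 20.08554, f(3.75) ≈ 42.52108, f(4.5) ≈ 90.01713, f(5.25) ≈ 190.56627, f(6) ≈ 403.42879, f(6.75) ≈ 854.05876, f(7.5) ≈ 1808.04241.
T_6 = (Δx/2)·[f(x_0) + 2f(x_1) + ... + 2f(x_{5}) + f(x_6)].
Sum ≈ 1870.99201.

1870.99201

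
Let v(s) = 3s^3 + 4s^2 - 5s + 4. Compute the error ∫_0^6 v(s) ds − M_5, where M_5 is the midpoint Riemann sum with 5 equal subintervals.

Exact integral: ∫_0^6 v(s) ds = 1194.
M_5 = 1171.68.
Error = 1194 − 1171.68 = 22.32.

22.32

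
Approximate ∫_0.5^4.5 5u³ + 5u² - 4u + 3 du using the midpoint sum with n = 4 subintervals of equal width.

Δu = (4.5 − 0.5)/4 = 1.
Midpoints: 1, 2, 3, 4.
f(1) = 9, f(2) = 55, f(3) = 171, f(4) = 387.
Sum = Δu · [f(1) + f(2) + f(3) + f(4)].
Sum = 622.

622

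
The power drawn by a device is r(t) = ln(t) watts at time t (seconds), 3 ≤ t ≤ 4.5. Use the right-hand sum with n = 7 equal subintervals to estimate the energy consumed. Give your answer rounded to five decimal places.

Δt = (4.5 − 3)/7 = 3/14.
Right endpoints: 45/14, 24/7, 51/14, 27/7, 57/14, 30/7, 4.5.
r(45/14) ≈ 1.16761, r(24/7) ≈ 1.23214, r(51/14) ≈ 1.29277, r(27/7) ≈ 1.34993, r(57/14) ≈ 1.40399, r(30/7) ≈ 1.45529, r(4.5) ≈ 1.50408.
Sum = Δt · [r(45/14) + r(24/7) + r(51/14) + ...].
Sum ≈ 2.01553.

2.01553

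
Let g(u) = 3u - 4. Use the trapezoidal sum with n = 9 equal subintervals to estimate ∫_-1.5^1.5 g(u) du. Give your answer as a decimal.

Δu = (1.5 − (-1.5))/9 = 1/3.
g(-1.5) = -8.5, g(-7/6) = -7.5, g(-5/6) = -6.5, g(-0.5) = -5.5, g(-1/6) = -4.5, g(1/6) = -3.5, g(0.5) = -2.5, g(5/6) = -1.5, g(7/6) = -0.5, g(1.5) = 0.5.
T_9 = (Δu/2)·[g(u_0) + 2g(u_1) + ... + 2g(u_{8}) + g(u_9)].
Sum = -12.

-12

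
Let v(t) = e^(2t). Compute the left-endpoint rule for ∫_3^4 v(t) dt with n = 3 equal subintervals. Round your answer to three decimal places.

906.559

Δt = (4 − 3)/3 = 1/3.
Left endpoints: 3, 10/3, 11/3.
v(3) ≈ 403.429, v(10/3) ≈ 785.772, v(11/3) ≈ 1530.475.
Sum = Δt · [v(3) + v(10/3) + v(11/3)].
Sum ≈ 906.559.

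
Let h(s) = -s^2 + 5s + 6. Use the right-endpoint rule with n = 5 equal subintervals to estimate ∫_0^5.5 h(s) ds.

50.545

Δs = (5.5 − 0)/5 = 1.1.
Right endpoints: 1.1, 2.2, 3.3, 4.4, 5.5.
h(1.1) = 10.29, h(2.2) = 12.16, h(3.3) = 11.61, h(4.4) = 8.64, h(5.5) = 3.25.
Sum = Δs · [h(1.1) + h(2.2) + h(3.3) + h(4.4) + h(5.5)].
Sum = 50.545.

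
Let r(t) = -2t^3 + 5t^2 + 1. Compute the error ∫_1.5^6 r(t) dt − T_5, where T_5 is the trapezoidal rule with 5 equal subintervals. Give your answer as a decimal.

Exact integral: ∫_1.5^6 r(t) dt = -286.59375.
T_5 = -297.225.
Error = -286.59375 − (-297.225) = 10.63125.

10.63125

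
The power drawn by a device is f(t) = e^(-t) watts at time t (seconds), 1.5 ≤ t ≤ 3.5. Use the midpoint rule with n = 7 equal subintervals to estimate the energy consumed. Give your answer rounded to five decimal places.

Δt = (3.5 − 1.5)/7 = 2/7.
Midpoints: 23/14, 27/14, 31/14, 2.5, 39/14, 43/14, 47/14.
f(23/14) ≈ 0.19343, f(27/14) ≈ 0.14536, f(31/14) ≈ 0.10923, f(2.5) ≈ 0.08208, f(39/14) ≈ 0.06169, f(43/14) ≈ 0.04635, f(47/14) ≈ 0.03483.
Sum = Δt · [f(23/14) + f(27/14) + f(31/14) + ...].
Sum ≈ 0.19228.

0.19228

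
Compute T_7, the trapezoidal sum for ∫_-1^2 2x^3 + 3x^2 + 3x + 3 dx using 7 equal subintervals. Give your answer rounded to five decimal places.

30.55102

Δx = (2 − (-1))/7 = 3/7.
f(-1) = 1, f(-4/7) = 649/343, f(-1/7) = 901/343, f(2/7) = 1423/343, f(5/7) = 2539/343, f(8/7) = 4573/343, f(11/7) = 7849/343, f(2) = 37.
T_7 = (Δx/2)·[f(x_0) + 2f(x_1) + ... + 2f(x_{6}) + f(x_7)].
Sum ≈ 30.55102.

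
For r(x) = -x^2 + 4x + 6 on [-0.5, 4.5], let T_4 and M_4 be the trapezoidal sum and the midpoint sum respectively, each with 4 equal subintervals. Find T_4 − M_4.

T_4 = 38.28125.
M_4 = 40.234375.
T_4 − M_4 = -1.953125.

-1.953125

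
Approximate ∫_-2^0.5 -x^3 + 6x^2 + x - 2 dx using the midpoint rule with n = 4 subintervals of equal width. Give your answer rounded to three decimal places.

Δx = (0.5 − (-2))/4 = 0.625.
Midpoints: -1.6875, -1.0625, -0.4375, 0.1875.
f(-1.6875) = 74563/4096, f(-1.0625) = 20113/4096, f(-0.4375) = -4937/4096, f(0.1875) = -6587/4096.
Sum = Δx · [f(-1.6875) + f(-1.0625) + f(-0.4375) + f(0.1875)].
Sum ≈ 12.688.

12.688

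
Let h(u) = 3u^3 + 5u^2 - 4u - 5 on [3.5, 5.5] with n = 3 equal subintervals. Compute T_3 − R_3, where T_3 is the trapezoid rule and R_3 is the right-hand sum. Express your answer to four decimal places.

T_3 ≈ 740.324074.
R_3 ≈ 891.157407.
T_3 − R_3 ≈ -150.8333.

-150.8333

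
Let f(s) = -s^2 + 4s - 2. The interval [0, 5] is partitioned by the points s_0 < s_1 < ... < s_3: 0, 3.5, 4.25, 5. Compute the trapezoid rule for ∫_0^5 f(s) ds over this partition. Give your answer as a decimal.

Subinterval widths: 3.5, 0.75, 0.75.
f(0) = -2, f(3.5) = -0.25, f(4.25) = -3.0625, f(5) = -7.
On each subinterval the trapezoid contributes (Δs_i/2)·[f(s_{i-1}) + f(s_i)].
Sum = -8.953125.

-8.953125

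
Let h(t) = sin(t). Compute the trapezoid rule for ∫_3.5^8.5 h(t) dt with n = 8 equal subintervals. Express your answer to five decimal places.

Δt = (8.5 − 3.5)/8 = 0.625.
h(3.5) ≈ -0.35078, h(4.125) ≈ -0.83239, h(4.75) ≈ -0.99929, h(5.375) ≈ -0.78839, h(6) ≈ -0.27942, h(6.625) ≈ 0.33520, h(7.25) ≈ 0.82308, h(7.875) ≈ 0.99978, h(8.5) ≈ 0.79849.
T_8 = (Δt/2)·[h(t_0) + 2h(t_1) + ... + 2h(t_{7}) + h(t_8)].
Sum ≈ -0.32349.

-0.32349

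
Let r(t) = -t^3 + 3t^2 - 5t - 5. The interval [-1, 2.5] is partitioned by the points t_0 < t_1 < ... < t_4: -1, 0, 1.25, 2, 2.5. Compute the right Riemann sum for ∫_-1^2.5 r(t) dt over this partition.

Subinterval widths: 1, 1.25, 0.75, 0.5.
Right endpoints: 0, 1.25, 2, 2.5.
r(0) = -5, r(1.25) = -8.515625, r(2) = -11, r(2.5) = -14.375.
Sum = Σ Δt_i · r(t_i).
Sum = -31.08203125.

-31.08203125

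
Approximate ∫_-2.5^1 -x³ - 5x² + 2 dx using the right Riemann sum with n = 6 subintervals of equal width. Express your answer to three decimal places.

Δx = (1 − (-2.5))/6 = 7/12.
Right endpoints: -23/12, -4/3, -0.75, -1/6, 5/12, 1.
f(-23/12) = -16117/1728, f(-4/3) = -122/27, f(-0.75) = -0.390625, f(-1/6) = 403/216, f(5/12) = 1831/1728, f(1) = -4.
Sum = Δx · [f(-23/12) + f(-4/3) + f(-0.75) + ...].
Sum ≈ -8.931.

-8.931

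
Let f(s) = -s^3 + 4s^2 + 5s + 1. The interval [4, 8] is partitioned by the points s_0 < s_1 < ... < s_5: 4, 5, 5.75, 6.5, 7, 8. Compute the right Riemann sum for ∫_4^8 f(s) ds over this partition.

Subinterval widths: 1, 0.75, 0.75, 0.5, 1.
Right endpoints: 5, 5.75, 6.5, 7, 8.
f(5) = 1, f(5.75) = -28.109375, f(6.5) = -72.125, f(7) = -111, f(8) = -215.
Sum = Σ Δs_i · f(s_i).
Sum = -344.67578125.

-344.67578125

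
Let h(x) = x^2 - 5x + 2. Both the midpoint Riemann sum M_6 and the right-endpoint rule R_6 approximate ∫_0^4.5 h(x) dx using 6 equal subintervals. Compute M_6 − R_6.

M_6 = -11.4609375.
R_6 = -11.671875.
M_6 − R_6 = 0.2109375.

0.2109375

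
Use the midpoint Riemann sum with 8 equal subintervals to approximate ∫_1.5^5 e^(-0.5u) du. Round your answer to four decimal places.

Δu = (5 − 1.5)/8 = 0.4375.
Midpoints: 1.71875, 2.15625, 2.59375, 3.03125, 3.46875, 3.90625, 4.34375, 4.78125.
f(1.71875) ≈ 0.4234, f(2.15625) ≈ 0.3402, f(2.59375) ≈ 0.2734, f(3.03125) ≈ 0.2197, f(3.46875) ≈ 0.1765, f(3.90625) ≈ 0.1418, f(4.34375) ≈ 0.1140, f(4.78125) ≈ 0.0916.
Sum = Δu · [f(1.71875) + f(2.15625) + f(2.59375) + ...].
Sum ≈ 0.7790.

0.7790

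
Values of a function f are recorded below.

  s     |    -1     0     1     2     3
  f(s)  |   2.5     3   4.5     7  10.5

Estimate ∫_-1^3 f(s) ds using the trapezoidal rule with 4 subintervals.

Δs = 1.
T_4 = (1/2)·[2.5 + 2·3 + 2·4.5 + 2·7 + 10.5] = 21.

21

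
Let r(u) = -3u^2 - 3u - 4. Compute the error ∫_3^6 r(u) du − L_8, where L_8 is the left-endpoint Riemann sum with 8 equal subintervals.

Exact integral: ∫_3^6 r(u) du = -241.5.
L_8 = -224.8359375.
Error = -241.5 − (-224.8359375) = -16.6640625.

-16.6640625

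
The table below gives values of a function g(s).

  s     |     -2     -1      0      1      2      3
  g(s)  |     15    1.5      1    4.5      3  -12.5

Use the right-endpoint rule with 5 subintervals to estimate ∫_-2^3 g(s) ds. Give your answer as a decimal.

-2.5

Δs = 1.
Sum = 1·[1.5 + 1 + 4.5 + 3 + (-12.5)] = -2.5.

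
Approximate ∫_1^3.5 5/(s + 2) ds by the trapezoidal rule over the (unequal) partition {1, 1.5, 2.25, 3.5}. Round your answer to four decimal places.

3.0542

Subinterval widths: 0.5, 0.75, 1.25.
f(1) = 5/3, f(1.5) = 10/7, f(2.25) = 20/17, f(3.5) = 10/11.
On each subinterval the trapezoid contributes (Δs_i/2)·[f(s_{i-1}) + f(s_i)].
Sum ≈ 3.0542.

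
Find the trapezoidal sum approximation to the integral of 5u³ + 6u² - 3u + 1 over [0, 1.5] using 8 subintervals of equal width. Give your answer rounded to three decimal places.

Δu = (1.5 − 0)/8 = 0.1875.
f(0) = 1, f(0.1875) = 2791/4096, f(0.375) = 503/512, f(0.5625) = 8605/4096, f(0.75) = 4.234375, f(0.9375) = 31051/4096, f(1.125) = 6317/512, f(1.3125) = 76609/4096, f(1.5) = 26.875.
T_8 = (Δu/2)·[f(u_0) + 2f(u_1) + ... + 2f(u_{7}) + f(u_8)].
Sum ≈ 11.355.

11.355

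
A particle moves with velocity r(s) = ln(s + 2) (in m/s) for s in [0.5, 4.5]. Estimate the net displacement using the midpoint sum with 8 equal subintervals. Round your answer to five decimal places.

Δs = (4.5 − 0.5)/8 = 0.5.
Midpoints: 0.75, 1.25, 1.75, 2.25, 2.75, 3.25, 3.75, 4.25.
r(0.75) ≈ 1.01160, r(1.25) ≈ 1.17865, r(1.75) ≈ 1.32176, r(2.25) ≈ 1.44692, r(2.75) ≈ 1.55814, r(3.25) ≈ 1.65823, r(3.75) ≈ 1.74920, r(4.25) ≈ 1.83258.
Sum = Δs · [r(0.75) + r(1.25) + r(1.75) + ...].
Sum ≈ 5.87854.

5.87854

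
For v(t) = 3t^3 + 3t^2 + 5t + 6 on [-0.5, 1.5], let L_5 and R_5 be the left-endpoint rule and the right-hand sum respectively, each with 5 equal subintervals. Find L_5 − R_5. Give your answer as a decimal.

L_5 = 19.35.
R_5 = 29.95.
L_5 − R_5 = -10.6.

-10.6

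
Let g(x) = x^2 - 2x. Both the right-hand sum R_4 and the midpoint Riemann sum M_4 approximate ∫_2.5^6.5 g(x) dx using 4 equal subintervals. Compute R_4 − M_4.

15

R_4 = 65.
M_4 = 50.
R_4 − M_4 = 15.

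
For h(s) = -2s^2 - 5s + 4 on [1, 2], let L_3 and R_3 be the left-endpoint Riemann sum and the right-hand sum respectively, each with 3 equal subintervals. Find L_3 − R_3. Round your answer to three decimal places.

L_3 ≈ -6.37037.
R_3 ≈ -10.03704.
L_3 − R_3 ≈ 3.667.

3.667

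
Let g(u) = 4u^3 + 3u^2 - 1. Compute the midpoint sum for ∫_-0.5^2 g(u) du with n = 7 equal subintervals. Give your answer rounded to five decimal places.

21.24362

Δu = (2 − (-0.5))/7 = 5/14.
Midpoints: -9/28, 1/28, 11/28, 0.75, 31/28, 41/28, 51/28.
g(-9/28) = -1129/1372, g(1/28) = -2733/2744, g(11/28) = -101/343, g(0.75) = 2.375, g(31/28) = 11121/1372, g(41/28) = 49367/2744, g(51/28) = 22723/686.
Sum = Δu · [g(-9/28) + g(1/28) + g(11/28) + ...].
Sum ≈ 21.24362.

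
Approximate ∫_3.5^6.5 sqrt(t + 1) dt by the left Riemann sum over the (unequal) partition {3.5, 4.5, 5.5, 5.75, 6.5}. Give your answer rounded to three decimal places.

7.052

Subinterval widths: 1, 1, 0.25, 0.75.
Left endpoints: 3.5, 4.5, 5.5, 5.75.
f(3.5) ≈ 2.121, f(4.5) ≈ 2.345, f(5.5) ≈ 2.550, f(5.75) ≈ 2.598.
Sum = Σ Δt_i · f(t_i).
Sum ≈ 7.052.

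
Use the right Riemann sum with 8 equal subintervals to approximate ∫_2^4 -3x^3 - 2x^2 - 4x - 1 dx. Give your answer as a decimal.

-268.9375

Δx = (4 − 2)/8 = 0.25.
Right endpoints: 2.25, 2.5, 2.75, 3, 3.25, 3.5, 3.75, 4.
f(2.25) = -54.296875, f(2.5) = -70.375, f(2.75) = -89.515625, f(3) = -112, f(3.25) = -138.109375, f(3.5) = -168.125, f(3.75) = -202.328125, f(4) = -241.
Sum = Δx · [f(2.25) + f(2.5) + f(2.75) + ...].
Sum = -268.9375.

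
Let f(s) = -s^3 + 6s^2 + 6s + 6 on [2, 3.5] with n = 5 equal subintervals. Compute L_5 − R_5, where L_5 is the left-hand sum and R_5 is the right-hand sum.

L_5 = 66.39.
R_5 = 73.4775.
L_5 − R_5 = -7.0875.

-7.0875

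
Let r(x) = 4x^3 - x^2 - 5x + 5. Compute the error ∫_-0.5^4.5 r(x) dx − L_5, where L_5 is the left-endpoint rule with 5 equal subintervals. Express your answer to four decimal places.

Exact integral: ∫_-0.5^4.5 r(x) dx ≈ 354.583333.
L_5 = 213.75.
Error ≈ 354.583333 − 213.75 ≈ 140.8333.

140.8333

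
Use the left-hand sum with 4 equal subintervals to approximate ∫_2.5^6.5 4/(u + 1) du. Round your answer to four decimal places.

Δu = (6.5 − 2.5)/4 = 1.
Left endpoints: 2.5, 3.5, 4.5, 5.5.
f(2.5) = 8/7, f(3.5) = 8/9, f(4.5) = 8/11, f(5.5) = 8/13.
Sum = Δu · [f(2.5) + f(3.5) + f(4.5) + f(5.5)].
Sum ≈ 3.3744.

3.3744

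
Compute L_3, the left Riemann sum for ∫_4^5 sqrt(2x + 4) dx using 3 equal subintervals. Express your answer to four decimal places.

3.5582

Δx = (5 − 4)/3 = 1/3.
Left endpoints: 4, 13/3, 14/3.
f(4) ≈ 3.4641, f(13/3) ≈ 3.5590, f(14/3) ≈ 3.6515.
Sum = Δx · [f(4) + f(13/3) + f(14/3)].
Sum ≈ 3.5582.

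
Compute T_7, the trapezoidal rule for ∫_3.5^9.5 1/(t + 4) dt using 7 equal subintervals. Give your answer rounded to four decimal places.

0.5885

Δt = (9.5 − 3.5)/7 = 6/7.
f(3.5) = 2/15, f(61/14) = 14/117, f(73/14) = 14/129, f(85/14) = 14/141, f(97/14) = 14/153, f(109/14) = 14/165, f(121/14) = 14/177, f(9.5) = 2/27.
T_7 = (Δt/2)·[f(t_0) + 2f(t_1) + ... + 2f(t_{6}) + f(t_7)].
Sum ≈ 0.5885.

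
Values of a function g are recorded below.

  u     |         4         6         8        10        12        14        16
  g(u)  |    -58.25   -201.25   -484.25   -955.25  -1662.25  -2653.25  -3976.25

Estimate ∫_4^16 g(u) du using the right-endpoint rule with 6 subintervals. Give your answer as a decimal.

-19865

Δu = 2.
Sum = 2·[(-201.25) + (-484.25) + (-955.25) + (-1662.25) + (-2653.25) + (-3976.25)] = -19865.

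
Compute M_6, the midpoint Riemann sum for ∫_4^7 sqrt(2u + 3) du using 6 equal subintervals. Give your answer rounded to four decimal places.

11.2039

Δu = (7 − 4)/6 = 0.5.
Midpoints: 4.25, 4.75, 5.25, 5.75, 6.25, 6.75.
f(4.25) ≈ 3.3912, f(4.75) ≈ 3.5355, f(5.25) ≈ 3.6742, f(5.75) ≈ 3.8079, f(6.25) ≈ 3.9370, f(6.75) ≈ 4.0620.
Sum = Δu · [f(4.25) + f(4.75) + f(5.25) + ...].
Sum ≈ 11.2039.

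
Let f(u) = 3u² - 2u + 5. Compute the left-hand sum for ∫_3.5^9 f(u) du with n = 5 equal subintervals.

Δu = (9 − 3.5)/5 = 1.1.
Left endpoints: 3.5, 4.6, 5.7, 6.8, 7.9.
f(3.5) = 34.75, f(4.6) = 59.28, f(5.7) = 91.07, f(6.8) = 130.12, f(7.9) = 176.43.
Sum = Δu · [f(3.5) + f(4.6) + f(5.7) + f(6.8) + f(7.9)].
Sum = 540.815.

540.815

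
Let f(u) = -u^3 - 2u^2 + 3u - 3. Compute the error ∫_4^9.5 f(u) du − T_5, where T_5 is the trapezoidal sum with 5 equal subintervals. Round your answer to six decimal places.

Exact integral: ∫_4^9.5 f(u) du ≈ -2406.30729167.
T_5 = -2430.98625.
Error ≈ -2406.30729167 − (-2430.98625) ≈ 24.678958.

24.678958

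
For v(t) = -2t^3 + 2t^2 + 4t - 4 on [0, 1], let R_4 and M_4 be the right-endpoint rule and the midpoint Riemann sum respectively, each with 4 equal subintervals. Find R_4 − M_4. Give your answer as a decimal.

0.484375

R_4 = -1.34375.
M_4 = -1.828125.
R_4 − M_4 = 0.484375.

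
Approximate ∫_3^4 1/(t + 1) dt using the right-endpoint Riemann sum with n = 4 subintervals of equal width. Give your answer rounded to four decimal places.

0.2170

Δt = (4 − 3)/4 = 0.25.
Right endpoints: 3.25, 3.5, 3.75, 4.
f(3.25) = 4/17, f(3.5) = 2/9, f(3.75) = 4/19, f(4) = 0.2.
Sum = Δt · [f(3.25) + f(3.5) + f(3.75) + f(4)].
Sum ≈ 0.2170.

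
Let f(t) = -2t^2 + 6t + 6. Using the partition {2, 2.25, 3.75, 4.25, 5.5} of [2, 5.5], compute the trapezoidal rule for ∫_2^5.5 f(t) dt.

Subinterval widths: 0.25, 1.5, 0.5, 1.25.
f(2) = 10, f(2.25) = 9.375, f(3.75) = 0.375, f(4.25) = -4.625, f(5.5) = -21.5.
On each subinterval the trapezoid contributes (Δt_i/2)·[f(t_{i-1}) + f(t_i)].
Sum = -7.65625.

-7.65625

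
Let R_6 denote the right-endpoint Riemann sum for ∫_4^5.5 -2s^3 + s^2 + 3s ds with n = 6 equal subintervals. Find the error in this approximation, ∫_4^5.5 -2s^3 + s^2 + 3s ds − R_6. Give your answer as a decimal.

Exact integral: ∫_4^5.5 f(s) ds = -274.03125.
R_6 = -297.7109375.
Error = -274.03125 − (-297.7109375) = 23.6796875.

23.6796875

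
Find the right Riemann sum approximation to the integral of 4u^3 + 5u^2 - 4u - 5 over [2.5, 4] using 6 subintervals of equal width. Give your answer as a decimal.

300.78125

Δu = (4 − 2.5)/6 = 0.25.
Right endpoints: 2.75, 3, 3.25, 3.5, 3.75, 4.
f(2.75) = 105, f(3) = 136, f(3.25) = 172.125, f(3.5) = 213.75, f(3.75) = 261.25, f(4) = 315.
Sum = Δu · [f(2.75) + f(3) + f(3.25) + ...].
Sum = 300.78125.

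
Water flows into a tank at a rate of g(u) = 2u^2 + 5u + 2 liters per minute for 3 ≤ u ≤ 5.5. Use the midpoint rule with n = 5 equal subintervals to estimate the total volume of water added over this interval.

150.9375

Δu = (5.5 − 3)/5 = 0.5.
Midpoints: 3.25, 3.75, 4.25, 4.75, 5.25.
g(3.25) = 39.375, g(3.75) = 48.875, g(4.25) = 59.375, g(4.75) = 70.875, g(5.25) = 83.375.
Sum = Δu · [g(3.25) + g(3.75) + g(4.25) + g(4.75) + g(5.25)].
Sum = 150.9375.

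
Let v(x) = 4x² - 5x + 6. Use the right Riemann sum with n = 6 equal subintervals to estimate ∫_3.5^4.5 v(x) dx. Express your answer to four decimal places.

52.6019

Δx = (4.5 − 3.5)/6 = 1/6.
Right endpoints: 11/3, 23/6, 4, 25/6, 13/3, 4.5.
v(11/3) = 373/9, v(23/6) = 821/18, v(4) = 50, v(25/6) = 983/18, v(13/3) = 535/9, v(4.5) = 64.5.
Sum = Δx · [v(11/3) + v(23/6) + v(4) + ...].
Sum ≈ 52.6019.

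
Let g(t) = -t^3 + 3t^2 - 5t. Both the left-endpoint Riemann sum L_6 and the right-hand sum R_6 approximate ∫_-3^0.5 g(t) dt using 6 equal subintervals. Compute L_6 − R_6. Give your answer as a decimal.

L_6 = 91.24609375.
R_6 = 49.90234375.
L_6 − R_6 = 41.34375.

41.34375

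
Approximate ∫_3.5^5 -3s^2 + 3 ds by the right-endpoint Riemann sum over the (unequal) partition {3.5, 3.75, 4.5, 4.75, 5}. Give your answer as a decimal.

Subinterval widths: 0.25, 0.75, 0.25, 0.25.
Right endpoints: 3.75, 4.5, 4.75, 5.
f(3.75) = -39.1875, f(4.5) = -57.75, f(4.75) = -64.6875, f(5) = -72.
Sum = Σ Δs_i · f(s_i).
Sum = -87.28125.

-87.28125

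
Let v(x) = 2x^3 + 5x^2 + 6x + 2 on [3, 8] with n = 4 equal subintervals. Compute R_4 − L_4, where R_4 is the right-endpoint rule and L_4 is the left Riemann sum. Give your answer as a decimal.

R_4 = 3837.1875.
L_4 = 2243.4375.
R_4 − L_4 = 1593.75.

1593.75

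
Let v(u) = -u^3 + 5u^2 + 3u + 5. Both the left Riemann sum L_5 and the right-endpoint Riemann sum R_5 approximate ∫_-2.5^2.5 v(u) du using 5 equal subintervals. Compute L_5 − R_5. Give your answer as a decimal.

L_5 = 89.375.
R_5 = 73.125.
L_5 − R_5 = 16.25.

16.25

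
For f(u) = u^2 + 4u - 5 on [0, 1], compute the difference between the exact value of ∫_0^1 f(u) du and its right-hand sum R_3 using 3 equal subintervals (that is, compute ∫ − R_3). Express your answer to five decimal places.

-0.85185

Exact integral: ∫_0^1 f(u) du ≈ -2.6666667.
R_3 ≈ -1.8148148.
Error ≈ -2.6666667 − (-1.8148148) ≈ -0.85185.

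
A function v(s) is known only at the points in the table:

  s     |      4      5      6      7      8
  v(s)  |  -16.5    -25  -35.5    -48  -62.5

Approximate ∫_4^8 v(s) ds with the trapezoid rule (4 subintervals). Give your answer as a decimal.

-148

Δs = 1.
T_4 = (1/2)·[(-16.5) + 2·(-25) + 2·(-35.5) + 2·(-48) + (-62.5)] = -148.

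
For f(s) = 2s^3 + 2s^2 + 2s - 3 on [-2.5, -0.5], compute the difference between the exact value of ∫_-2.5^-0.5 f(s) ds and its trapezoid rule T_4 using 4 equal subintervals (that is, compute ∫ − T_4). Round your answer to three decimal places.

0.583

Exact integral: ∫_-2.5^-0.5 f(s) ds ≈ -21.16667.
T_4 = -21.75.
Error ≈ -21.16667 − (-21.75) ≈ 0.583.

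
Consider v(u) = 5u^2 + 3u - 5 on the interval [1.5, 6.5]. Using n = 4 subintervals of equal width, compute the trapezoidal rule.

493.59375

Δu = (6.5 − 1.5)/4 = 1.25.
v(1.5) = 10.75, v(2.75) = 41.0625, v(4) = 87, v(5.25) = 148.5625, v(6.5) = 225.75.
T_4 = (Δu/2)·[v(u_0) + 2v(u_1) + 2v(u_2) + 2v(u_3) + v(u_4)].
Sum = 493.59375.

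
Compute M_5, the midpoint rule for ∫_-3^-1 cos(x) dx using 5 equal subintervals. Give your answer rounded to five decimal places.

Δx = (-1 − (-3))/5 = 0.4.
Midpoints: -2.8, -2.4, -2, -1.6, -1.2.
f(-2.8) ≈ -0.94222, f(-2.4) ≈ -0.73739, f(-2) ≈ -0.41615, f(-1.6) ≈ -0.02920, f(-1.2) ≈ 0.36236.
Sum = Δx · [f(-2.8) + f(-2.4) + f(-2) + f(-1.6) + f(-1.2)].
Sum ≈ -0.70504.

-0.70504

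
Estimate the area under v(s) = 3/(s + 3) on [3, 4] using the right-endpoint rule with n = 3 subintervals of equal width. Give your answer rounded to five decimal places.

Δs = (4 − 3)/3 = 1/3.
Right endpoints: 10/3, 11/3, 4.
v(10/3) = 9/19, v(11/3) = 0.45, v(4) = 3/7.
Sum = Δs · [v(10/3) + v(11/3) + v(4)].
Sum ≈ 0.45075.

0.45075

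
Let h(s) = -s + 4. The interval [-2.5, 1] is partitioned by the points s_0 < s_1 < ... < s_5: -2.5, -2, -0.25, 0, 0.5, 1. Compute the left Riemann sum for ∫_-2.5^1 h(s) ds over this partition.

18.5625

Subinterval widths: 0.5, 1.75, 0.25, 0.5, 0.5.
Left endpoints: -2.5, -2, -0.25, 0, 0.5.
h(-2.5) = 6.5, h(-2) = 6, h(-0.25) = 4.25, h(0) = 4, h(0.5) = 3.5.
Sum = Σ Δs_i · h(s_i).
Sum = 18.5625.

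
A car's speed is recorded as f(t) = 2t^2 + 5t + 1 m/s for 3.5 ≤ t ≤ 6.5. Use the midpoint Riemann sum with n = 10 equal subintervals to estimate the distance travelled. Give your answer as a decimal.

232.455

Δt = (6.5 − 3.5)/10 = 0.3.
Midpoints: 3.65, 3.95, 4.25, 4.55, 4.85, 5.15, 5.45, 5.75, 6.05, 6.35.
f(3.65) = 45.895, f(3.95) = 51.955, f(4.25) = 58.375, f(4.55) = 65.155, f(4.85) = 72.295, f(5.15) = 79.795, f(5.45) = 87.655, f(5.75) = 95.875, f(6.05) = 104.455, f(6.35) = 113.395.
Sum = Δt · [f(3.65) + f(3.95) + f(4.25) + ...].
Sum = 232.455.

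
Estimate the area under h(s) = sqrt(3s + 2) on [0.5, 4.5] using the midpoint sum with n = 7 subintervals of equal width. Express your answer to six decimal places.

12.111374

Δs = (4.5 − 0.5)/7 = 4/7.
Midpoints: 11/14, 19/14, 27/14, 2.5, 43/14, 51/14, 59/14.
h(11/14) ≈ 2.087377, h(19/14) ≈ 2.464027, h(27/14) ≈ 2.790289, h(2.5) ≈ 3.082207, h(43/14) ≈ 3.348774, h(51/14) ≈ 3.595632, h(59/14) ≈ 3.826599.
Sum = Δs · [h(11/14) + h(19/14) + h(27/14) + ...].
Sum ≈ 12.111374.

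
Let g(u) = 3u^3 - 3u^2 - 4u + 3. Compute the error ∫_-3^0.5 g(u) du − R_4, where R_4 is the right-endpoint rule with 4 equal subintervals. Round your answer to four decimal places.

Exact integral: ∫_-3^0.5 g(u) du = -59.828125.
R_4 ≈ -25.231445.
Error ≈ -59.828125 − (-25.231445) ≈ -34.5967.

-34.5967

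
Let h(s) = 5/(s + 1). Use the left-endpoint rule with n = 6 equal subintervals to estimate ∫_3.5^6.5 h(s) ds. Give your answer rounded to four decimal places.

2.6685

Δs = (6.5 − 3.5)/6 = 0.5.
Left endpoints: 3.5, 4, 4.5, 5, 5.5, 6.
h(3.5) = 10/9, h(4) = 1, h(4.5) = 10/11, h(5) = 5/6, h(5.5) = 10/13, h(6) = 5/7.
Sum = Δs · [h(3.5) + h(4) + h(4.5) + ...].
Sum ≈ 2.6685.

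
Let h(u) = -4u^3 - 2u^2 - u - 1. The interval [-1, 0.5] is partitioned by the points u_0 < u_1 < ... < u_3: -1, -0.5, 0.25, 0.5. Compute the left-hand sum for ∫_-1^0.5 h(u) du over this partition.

Subinterval widths: 0.5, 0.75, 0.25.
Left endpoints: -1, -0.5, 0.25.
h(-1) = 2, h(-0.5) = -0.5, h(0.25) = -1.4375.
Sum = Σ Δu_i · h(u_i).
Sum = 0.265625.

0.265625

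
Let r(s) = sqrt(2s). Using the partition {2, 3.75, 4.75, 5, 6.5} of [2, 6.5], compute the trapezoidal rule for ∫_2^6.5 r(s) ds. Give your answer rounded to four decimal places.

Subinterval widths: 1.75, 1, 0.25, 1.5.
r(2) ≈ 2.0000, r(3.75) ≈ 2.7386, r(4.75) ≈ 3.0822, r(5) ≈ 3.1623, r(6.5) ≈ 3.6056.
On each subinterval the trapezoid contributes (Δs_i/2)·[r(s_{i-1}) + r(s_i)].
Sum ≈ 12.9131.

12.9131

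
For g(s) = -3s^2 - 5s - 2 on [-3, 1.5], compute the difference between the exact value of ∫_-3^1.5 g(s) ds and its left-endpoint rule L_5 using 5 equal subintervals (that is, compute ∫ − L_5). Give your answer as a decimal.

Exact integral: ∫_-3^1.5 g(s) ds = -22.5.
L_5 = -23.31.
Error = -22.5 − (-23.31) = 0.81.

0.81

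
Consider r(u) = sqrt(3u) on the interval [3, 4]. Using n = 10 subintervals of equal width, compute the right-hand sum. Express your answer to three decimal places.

3.261

Δu = (4 − 3)/10 = 0.1.
Right endpoints: 3.1, 3.2, 3.3, 3.4, 3.5, 3.6, 3.7, 3.8, 3.9, 4.
r(3.1) ≈ 3.050, r(3.2) ≈ 3.098, r(3.3) ≈ 3.146, r(3.4) ≈ 3.194, r(3.5) ≈ 3.240, r(3.6) ≈ 3.286, r(3.7) ≈ 3.332, r(3.8) ≈ 3.376, r(3.9) ≈ 3.421, r(4) ≈ 3.464.
Sum = Δu · [r(3.1) + r(3.2) + r(3.3) + ...].
Sum ≈ 3.261.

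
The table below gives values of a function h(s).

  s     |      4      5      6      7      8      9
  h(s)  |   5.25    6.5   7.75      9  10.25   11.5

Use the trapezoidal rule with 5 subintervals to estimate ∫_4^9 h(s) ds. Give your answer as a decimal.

41.875

Δs = 1.
T_5 = (1/2)·[5.25 + 2·6.5 + 2·7.75 + 2·9 + 2·10.25 + 11.5] = 41.875.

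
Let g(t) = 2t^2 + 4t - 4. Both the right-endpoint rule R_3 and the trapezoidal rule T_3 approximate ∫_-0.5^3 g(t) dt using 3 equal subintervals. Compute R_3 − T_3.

R_3 ≈ 41.54630.
T_3 ≈ 23.17130.
R_3 − T_3 = 18.375.

18.375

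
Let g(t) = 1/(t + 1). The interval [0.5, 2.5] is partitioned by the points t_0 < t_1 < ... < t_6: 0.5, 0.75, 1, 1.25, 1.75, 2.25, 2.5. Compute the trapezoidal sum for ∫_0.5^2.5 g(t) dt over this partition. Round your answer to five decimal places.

Subinterval widths: 0.25, 0.25, 0.25, 0.5, 0.5, 0.25.
g(0.5) = 2/3, g(0.75) = 4/7, g(1) = 0.5, g(1.25) = 4/9, g(1.75) = 4/11, g(2.25) = 4/13, g(2.5) = 2/7.
On each subinterval the trapezoid contributes (Δt_i/2)·[g(t_{i-1}) + g(t_i)].
Sum ≈ 0.85077.

0.85077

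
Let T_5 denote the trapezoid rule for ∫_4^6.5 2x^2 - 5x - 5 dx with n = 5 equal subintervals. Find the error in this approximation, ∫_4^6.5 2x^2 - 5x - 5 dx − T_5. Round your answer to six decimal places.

-0.208333

Exact integral: ∫_4^6.5 f(x) dx ≈ 62.29166667.
T_5 = 62.5.
Error ≈ 62.29166667 − 62.5 ≈ -0.208333.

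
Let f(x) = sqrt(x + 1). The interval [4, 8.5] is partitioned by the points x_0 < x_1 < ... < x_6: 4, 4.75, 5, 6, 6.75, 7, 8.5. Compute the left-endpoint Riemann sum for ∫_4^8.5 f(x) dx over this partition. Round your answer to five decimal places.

Subinterval widths: 0.75, 0.25, 1, 0.75, 0.25, 1.5.
Left endpoints: 4, 4.75, 5, 6, 6.75, 7.
f(4) ≈ 2.23607, f(4.75) ≈ 2.39792, f(5) ≈ 2.44949, f(6) ≈ 2.64575, f(6.75) ≈ 2.78388, f(7) ≈ 2.82843.
Sum = Σ Δx_i · f(x_i).
Sum ≈ 11.64894.

11.64894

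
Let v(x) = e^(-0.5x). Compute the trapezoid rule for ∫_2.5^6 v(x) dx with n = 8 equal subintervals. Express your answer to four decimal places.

Δx = (6 − 2.5)/8 = 0.4375.
v(2.5) ≈ 0.2865, v(2.9375) ≈ 0.2302, v(3.375) ≈ 0.1850, v(3.8125) ≈ 0.1486, v(4.25) ≈ 0.1194, v(4.6875) ≈ 0.0960, v(5.125) ≈ 0.0771, v(5.5625) ≈ 0.0620, v(6) ≈ 0.0498.
T_8 = (Δx/2)·[v(x_0) + 2v(x_1) + ... + 2v(x_{7}) + v(x_8)].
Sum ≈ 0.4753.

0.4753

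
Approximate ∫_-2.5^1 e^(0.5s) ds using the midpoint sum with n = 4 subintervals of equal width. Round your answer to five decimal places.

Δs = (1 − (-2.5))/4 = 0.875.
Midpoints: -2.0625, -1.1875, -0.3125, 0.5625.
f(-2.0625) ≈ 0.35656, f(-1.1875) ≈ 0.55225, f(-0.3125) ≈ 0.85535, f(0.5625) ≈ 1.32478.
Sum = Δs · [f(-2.0625) + f(-1.1875) + f(-0.3125) + f(0.5625)].
Sum ≈ 2.70283.

2.70283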